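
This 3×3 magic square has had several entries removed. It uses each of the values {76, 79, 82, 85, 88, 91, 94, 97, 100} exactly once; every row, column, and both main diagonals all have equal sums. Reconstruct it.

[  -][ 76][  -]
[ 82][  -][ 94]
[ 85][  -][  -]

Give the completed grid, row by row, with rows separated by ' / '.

The 9 entries sum to 792, so each line sums to 792/3 = 264.
Row 2: 82 + 94 + ? = 264, so (2,2) = 88.
Column 1 needs 264; the known cells sum to 167, so (1,1) = 97.
Column 2 needs 264; the known cells sum to 164, so (3,2) = 100.
Using main diagonal: 97 + 88 + ? → (3,3) = 264 − 185 = 79.
The remaining cell in anti-diagonal is (1,3) = 264 − 173 = 91.

97 76 91 / 82 88 94 / 85 100 79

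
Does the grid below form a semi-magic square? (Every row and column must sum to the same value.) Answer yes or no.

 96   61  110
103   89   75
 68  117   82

Yes

Row 1: 96 + 61 + 110 = 267.
Row 2: 103 + 89 + 75 = 267.
Row 3: 68 + 117 + 82 = 267.
Column 1: 96 + 103 + 68 = 267.
Column 2: 61 + 89 + 117 = 267.
Column 3: 110 + 75 + 82 = 267.
All lines sum to 267.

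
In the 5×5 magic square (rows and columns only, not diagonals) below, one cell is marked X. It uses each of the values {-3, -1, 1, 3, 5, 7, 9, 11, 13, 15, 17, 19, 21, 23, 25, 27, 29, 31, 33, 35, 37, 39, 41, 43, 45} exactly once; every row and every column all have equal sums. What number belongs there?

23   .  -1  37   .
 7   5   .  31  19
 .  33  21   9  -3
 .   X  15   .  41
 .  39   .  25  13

The 25 entries sum to 525, so each line sums to 525/5 = 105.
The remaining cell in row 2 is (2,3) = 105 − 62 = 43.
The remaining cell in row 3 is (3,1) = 105 − 60 = 45.
The remaining cell in column 3 is (5,3) = 105 − 78 = 27.
Column 4 needs 105; the known cells sum to 102, so (4,4) = 3.
From column 5, 105 − (19 + (-3) + 41 + 13) gives (1,5) = 35.
Using row 1: 23 + (-1) + 37 + 35 + ? → (1,2) = 105 − 94 = 11.
Row 5: 39 + 27 + 25 + 13 + ? = 105, so (5,1) = 1.
Column 1 must total 105; the given cells sum to 76, so (4,1) = 29.
From column 2, 105 − (11 + 5 + 33 + 39) gives (4,2) = 17.

17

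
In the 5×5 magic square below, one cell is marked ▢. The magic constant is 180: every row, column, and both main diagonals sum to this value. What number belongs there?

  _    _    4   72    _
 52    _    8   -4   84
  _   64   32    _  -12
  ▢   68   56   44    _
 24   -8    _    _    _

The remaining cell in row 2 is (2,2) = 180 − 140 = 40.
Column 2: 40 + 64 + 68 + (-8) + ? = 180, so (1,2) = 16.
Column 3 needs 180; the known cells sum to 100, so (5,3) = 80.
Anti-diagonal: -4 + 32 + 68 + 24 + ? = 180, so (1,5) = 60.
From row 1, 180 − (16 + 4 + 72 + 60) gives (1,1) = 28.
Main diagonal: 28 + 40 + 32 + 44 + ? = 180, so (5,5) = 36.
The remaining cell in row 5 is (5,4) = 180 − 132 = 48.
The remaining cell in column 4 is (3,4) = 180 − 160 = 20.
Using column 5: 60 + 84 + (-12) + 36 + ? → (4,5) = 180 − 168 = 12.
Row 3 needs 180; the known cells sum to 104, so (3,1) = 76.
Row 4 must total 180; the given cells sum to 180, so (4,1) = 0.

0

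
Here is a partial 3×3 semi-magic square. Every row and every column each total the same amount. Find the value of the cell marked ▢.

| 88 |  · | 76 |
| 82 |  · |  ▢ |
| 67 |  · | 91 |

Column 1 is complete and sums to 237; that is the magic constant.
Row 1: 88 + 76 + ? = 237, so (1,2) = 73.
Row 3 needs 237; the known cells sum to 158, so (3,2) = 79.
Column 2: 73 + 79 + ? = 237, so (2,2) = 85.
Using column 3: 76 + 91 + ? → (2,3) = 237 − 167 = 70.

70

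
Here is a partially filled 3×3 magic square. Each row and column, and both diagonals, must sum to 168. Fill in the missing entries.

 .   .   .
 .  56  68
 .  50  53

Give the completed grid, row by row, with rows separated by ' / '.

Using row 2: 56 + 68 + ? → (2,1) = 168 − 124 = 44.
Row 3 needs 168; the known cells sum to 103, so (3,1) = 65.
Column 1: 44 + 65 + ? = 168, so (1,1) = 59.
From column 2, 168 − (56 + 50) gives (1,2) = 62.
Using column 3: 68 + 53 + ? → (1,3) = 168 − 121 = 47.

59 62 47 / 44 56 68 / 65 50 53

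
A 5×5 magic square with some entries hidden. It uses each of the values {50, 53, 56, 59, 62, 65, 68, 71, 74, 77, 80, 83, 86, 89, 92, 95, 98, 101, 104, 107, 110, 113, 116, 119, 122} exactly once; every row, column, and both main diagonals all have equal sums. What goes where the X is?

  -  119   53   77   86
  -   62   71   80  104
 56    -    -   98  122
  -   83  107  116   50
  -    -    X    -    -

The 25 entries sum to 2150, so each line sums to 2150/5 = 430.
Row 1 must total 430; the given cells sum to 335, so (1,1) = 95.
From row 2, 430 − (62 + 71 + 80 + 104) gives (2,1) = 113.
From row 4, 430 − (83 + 107 + 116 + 50) gives (4,1) = 74.
Column 1: 95 + 113 + 56 + 74 + ? = 430, so (5,1) = 92.
Column 4 must total 430; the given cells sum to 371, so (5,4) = 59.
From column 5, 430 − (86 + 104 + 122 + 50) gives (5,5) = 68.
From main diagonal, 430 − (95 + 62 + 116 + 68) gives (3,3) = 89.
Row 3 needs 430; the known cells sum to 365, so (3,2) = 65.
The remaining cell in column 2 is (5,2) = 430 − 329 = 101.
Column 3 must total 430; the given cells sum to 320, so (5,3) = 110.

110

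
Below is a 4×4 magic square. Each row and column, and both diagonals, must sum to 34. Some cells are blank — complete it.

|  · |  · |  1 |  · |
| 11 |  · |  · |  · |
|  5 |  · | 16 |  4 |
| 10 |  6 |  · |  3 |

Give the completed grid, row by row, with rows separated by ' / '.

Using row 3: 5 + 16 + 4 + ? → (3,2) = 34 − 25 = 9.
Row 4 must total 34; the given cells sum to 19, so (4,3) = 15.
Column 1 must total 34; the given cells sum to 26, so (1,1) = 8.
Column 3 must total 34; the given cells sum to 32, so (2,3) = 2.
The remaining cell in main diagonal is (2,2) = 34 − 27 = 7.
From anti-diagonal, 34 − (2 + 9 + 10) gives (1,4) = 13.
Row 1 must total 34; the given cells sum to 22, so (1,2) = 12.
Row 2 must total 34; the given cells sum to 20, so (2,4) = 14.

8 12 1 13 / 11 7 2 14 / 5 9 16 4 / 10 6 15 3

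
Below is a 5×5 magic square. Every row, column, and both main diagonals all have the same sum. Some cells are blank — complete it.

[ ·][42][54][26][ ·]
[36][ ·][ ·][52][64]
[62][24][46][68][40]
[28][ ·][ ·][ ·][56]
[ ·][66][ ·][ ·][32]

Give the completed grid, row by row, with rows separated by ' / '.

70 42 54 26 48 / 36 58 30 52 64 / 62 24 46 68 40 / 28 50 72 34 56 / 44 66 38 60 32

Row 3 is already complete: 62 + 24 + 46 + 68 + 40 = 240, so that is the magic constant.
Column 5: 64 + 40 + 56 + 32 + ? = 240, so (1,5) = 48.
Row 1: 42 + 54 + 26 + 48 + ? = 240, so (1,1) = 70.
Using column 1: 70 + 36 + 62 + 28 + ? → (5,1) = 240 − 196 = 44.
The remaining cell in anti-diagonal is (4,2) = 240 − 190 = 50.
Column 2 needs 240; the known cells sum to 182, so (2,2) = 58.
Using main diagonal: 70 + 58 + 46 + 32 + ? → (4,4) = 240 − 206 = 34.
Using row 2: 36 + 58 + 52 + 64 + ? → (2,3) = 240 − 210 = 30.
Row 4 needs 240; the known cells sum to 168, so (4,3) = 72.
From column 3, 240 − (54 + 30 + 46 + 72) gives (5,3) = 38.
Column 4 must total 240; the given cells sum to 180, so (5,4) = 60.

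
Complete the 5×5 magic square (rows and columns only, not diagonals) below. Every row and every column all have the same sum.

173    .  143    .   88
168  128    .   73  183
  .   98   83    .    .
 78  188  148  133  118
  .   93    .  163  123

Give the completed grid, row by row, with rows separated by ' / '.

173 158 143 103 88 / 168 128 113 73 183 / 138 98 83 193 153 / 78 188 148 133 118 / 108 93 178 163 123

Row 4 is already complete: 78 + 188 + 148 + 133 + 118 = 665, so that is the magic constant.
Using row 2: 168 + 128 + 73 + 183 + ? → (2,3) = 665 − 552 = 113.
Column 2 must total 665; the given cells sum to 507, so (1,2) = 158.
From column 3, 665 − (143 + 113 + 83 + 148) gives (5,3) = 178.
Column 5: 88 + 183 + 118 + 123 + ? = 665, so (3,5) = 153.
Row 1 needs 665; the known cells sum to 562, so (1,4) = 103.
Using row 5: 93 + 178 + 163 + 123 + ? → (5,1) = 665 − 557 = 108.
From column 1, 665 − (173 + 168 + 78 + 108) gives (3,1) = 138.
Column 4: 103 + 73 + 133 + 163 + ? = 665, so (3,4) = 193.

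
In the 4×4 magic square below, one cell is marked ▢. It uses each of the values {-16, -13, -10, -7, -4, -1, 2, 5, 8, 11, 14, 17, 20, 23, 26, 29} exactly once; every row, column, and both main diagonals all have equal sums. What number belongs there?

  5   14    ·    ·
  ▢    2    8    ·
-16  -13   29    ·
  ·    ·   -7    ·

17

The 16 entries sum to 104, so each line sums to 104/4 = 26.
Using row 3: -16 + (-13) + 29 + ? → (3,4) = 26 − 0 = 26.
Column 2 needs 26; the known cells sum to 3, so (4,2) = 23.
Column 3: 8 + 29 + (-7) + ? = 26, so (1,3) = -4.
From main diagonal, 26 − (5 + 2 + 29) gives (4,4) = -10.
The remaining cell in row 1 is (1,4) = 26 − 15 = 11.
Row 4 needs 26; the known cells sum to 6, so (4,1) = 20.
Column 1: 5 + (-16) + 20 + ? = 26, so (2,1) = 17.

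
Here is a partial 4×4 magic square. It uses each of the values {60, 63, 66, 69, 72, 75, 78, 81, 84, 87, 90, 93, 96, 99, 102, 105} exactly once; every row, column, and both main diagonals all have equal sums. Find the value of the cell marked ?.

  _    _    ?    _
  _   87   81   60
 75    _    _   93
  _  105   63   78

The 16 entries sum to 1320, so each line sums to 1320/4 = 330.
From row 2, 330 − (87 + 81 + 60) gives (2,1) = 102.
Using row 4: 105 + 63 + 78 + ? → (4,1) = 330 − 246 = 84.
Column 1 must total 330; the given cells sum to 261, so (1,1) = 69.
The remaining cell in column 4 is (1,4) = 330 − 231 = 99.
Main diagonal: 69 + 87 + 78 + ? = 330, so (3,3) = 96.
Using anti-diagonal: 99 + 81 + 84 + ? → (3,2) = 330 − 264 = 66.
Column 2: 87 + 66 + 105 + ? = 330, so (1,2) = 72.
Using column 3: 81 + 96 + 63 + ? → (1,3) = 330 − 240 = 90.

90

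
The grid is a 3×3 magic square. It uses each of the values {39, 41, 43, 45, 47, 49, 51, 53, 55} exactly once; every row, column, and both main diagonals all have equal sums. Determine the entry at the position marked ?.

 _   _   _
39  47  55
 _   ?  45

43

The 9 entries sum to 423, so each line sums to 423/3 = 141.
Column 3 must total 141; the given cells sum to 100, so (1,3) = 41.
From main diagonal, 141 − (47 + 45) gives (1,1) = 49.
From anti-diagonal, 141 − (41 + 47) gives (3,1) = 53.
Row 1 needs 141; the known cells sum to 90, so (1,2) = 51.
Using row 3: 53 + 45 + ? → (3,2) = 141 − 98 = 43.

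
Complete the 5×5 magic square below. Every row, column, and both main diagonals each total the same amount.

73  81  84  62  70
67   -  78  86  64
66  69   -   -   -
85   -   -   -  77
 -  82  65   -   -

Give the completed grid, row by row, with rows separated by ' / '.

73 81 84 62 70 / 67 75 78 86 64 / 66 69 72 80 83 / 85 63 71 74 77 / 79 82 65 68 76

Row 1 is already complete: 73 + 81 + 84 + 62 + 70 = 370, so that is the magic constant.
Row 2: 67 + 78 + 86 + 64 + ? = 370, so (2,2) = 75.
Column 1: 73 + 67 + 66 + 85 + ? = 370, so (5,1) = 79.
From column 2, 370 − (81 + 75 + 69 + 82) gives (4,2) = 63.
Anti-diagonal: 70 + 86 + 63 + 79 + ? = 370, so (3,3) = 72.
From column 3, 370 − (84 + 78 + 72 + 65) gives (4,3) = 71.
Row 4: 85 + 63 + 71 + 77 + ? = 370, so (4,4) = 74.
Main diagonal must total 370; the given cells sum to 294, so (5,5) = 76.
Row 5: 79 + 82 + 65 + 76 + ? = 370, so (5,4) = 68.
Column 4 must total 370; the given cells sum to 290, so (3,4) = 80.
Column 5 must total 370; the given cells sum to 287, so (3,5) = 83.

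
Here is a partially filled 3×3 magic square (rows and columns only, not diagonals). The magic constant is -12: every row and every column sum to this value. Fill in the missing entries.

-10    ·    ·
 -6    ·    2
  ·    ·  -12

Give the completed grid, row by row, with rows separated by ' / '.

-10 0 -2 / -6 -8 2 / 4 -4 -12

Row 2 needs -12; the known cells sum to -4, so (2,2) = -8.
Using column 1: -10 + (-6) + ? → (3,1) = -12 − (-16) = 4.
From column 3, -12 − (2 + (-12)) gives (1,3) = -2.
Row 1: -10 + (-2) + ? = -12, so (1,2) = 0.
From row 3, -12 − (4 + (-12)) gives (3,2) = -4.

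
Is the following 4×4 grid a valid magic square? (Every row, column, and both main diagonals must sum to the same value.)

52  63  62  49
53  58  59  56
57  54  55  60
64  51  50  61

Yes

Row 1: 52 + 63 + 62 + 49 = 226.
Row 2: 53 + 58 + 59 + 56 = 226.
Row 3: 57 + 54 + 55 + 60 = 226.
Row 4: 64 + 51 + 50 + 61 = 226.
Column 1: 52 + 53 + 57 + 64 = 226.
Column 2: 63 + 58 + 54 + 51 = 226.
Column 3: 62 + 59 + 55 + 50 = 226.
Column 4: 49 + 56 + 60 + 61 = 226.
Main diagonal: 52 + 58 + 55 + 61 = 226.
Anti-diagonal: 49 + 59 + 54 + 64 = 226.
All lines sum to 226.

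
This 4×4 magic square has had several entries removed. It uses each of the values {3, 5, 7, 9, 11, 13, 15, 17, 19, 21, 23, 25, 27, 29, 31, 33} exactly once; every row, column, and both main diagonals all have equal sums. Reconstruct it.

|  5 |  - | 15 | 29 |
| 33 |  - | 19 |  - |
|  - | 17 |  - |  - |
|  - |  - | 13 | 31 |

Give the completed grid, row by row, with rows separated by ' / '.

The 16 entries sum to 288, so each line sums to 288/4 = 72.
From row 1, 72 − (5 + 15 + 29) gives (1,2) = 23.
Column 3: 15 + 19 + 13 + ? = 72, so (3,3) = 25.
Main diagonal: 5 + 25 + 31 + ? = 72, so (2,2) = 11.
Using anti-diagonal: 29 + 19 + 17 + ? → (4,1) = 72 − 65 = 7.
Using row 2: 33 + 11 + 19 + ? → (2,4) = 72 − 63 = 9.
The remaining cell in row 4 is (4,2) = 72 − 51 = 21.
Using column 1: 5 + 33 + 7 + ? → (3,1) = 72 − 45 = 27.
Using column 4: 29 + 9 + 31 + ? → (3,4) = 72 − 69 = 3.

5 23 15 29 / 33 11 19 9 / 27 17 25 3 / 7 21 13 31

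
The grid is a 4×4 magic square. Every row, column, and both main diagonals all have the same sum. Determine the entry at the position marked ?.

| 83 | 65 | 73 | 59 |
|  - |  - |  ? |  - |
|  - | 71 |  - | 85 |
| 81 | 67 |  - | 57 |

Row 1 is complete and sums to 280; that is the magic constant.
Row 4: 81 + 67 + 57 + ? = 280, so (4,3) = 75.
Column 2 needs 280; the known cells sum to 203, so (2,2) = 77.
Column 4 must total 280; the given cells sum to 201, so (2,4) = 79.
From main diagonal, 280 − (83 + 77 + 57) gives (3,3) = 63.
Anti-diagonal must total 280; the given cells sum to 211, so (2,3) = 69.

69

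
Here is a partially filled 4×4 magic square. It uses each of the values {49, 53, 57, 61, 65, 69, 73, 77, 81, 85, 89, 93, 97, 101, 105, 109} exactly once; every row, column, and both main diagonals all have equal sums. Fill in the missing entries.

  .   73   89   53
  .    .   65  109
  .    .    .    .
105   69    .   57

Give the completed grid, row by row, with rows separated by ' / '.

101 73 89 53 / 61 81 65 109 / 49 93 77 97 / 105 69 85 57

The 16 entries sum to 1264, so each line sums to 1264/4 = 316.
Row 1 needs 316; the known cells sum to 215, so (1,1) = 101.
Using row 4: 105 + 69 + 57 + ? → (4,3) = 316 − 231 = 85.
The remaining cell in column 3 is (3,3) = 316 − 239 = 77.
Column 4: 53 + 109 + 57 + ? = 316, so (3,4) = 97.
Using main diagonal: 101 + 77 + 57 + ? → (2,2) = 316 − 235 = 81.
Anti-diagonal must total 316; the given cells sum to 223, so (3,2) = 93.
Row 2 needs 316; the known cells sum to 255, so (2,1) = 61.
Row 3 needs 316; the known cells sum to 267, so (3,1) = 49.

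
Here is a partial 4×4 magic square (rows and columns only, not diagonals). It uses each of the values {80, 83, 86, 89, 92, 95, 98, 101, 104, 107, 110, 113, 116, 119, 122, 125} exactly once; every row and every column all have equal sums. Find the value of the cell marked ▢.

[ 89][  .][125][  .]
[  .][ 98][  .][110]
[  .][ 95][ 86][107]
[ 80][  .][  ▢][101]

116

The 16 entries sum to 1640, so each line sums to 1640/4 = 410.
Row 3 needs 410; the known cells sum to 288, so (3,1) = 122.
Column 1 must total 410; the given cells sum to 291, so (2,1) = 119.
Column 4 needs 410; the known cells sum to 318, so (1,4) = 92.
Row 1 needs 410; the known cells sum to 306, so (1,2) = 104.
Row 2: 119 + 98 + 110 + ? = 410, so (2,3) = 83.
The remaining cell in column 2 is (4,2) = 410 − 297 = 113.
From column 3, 410 − (125 + 83 + 86) gives (4,3) = 116.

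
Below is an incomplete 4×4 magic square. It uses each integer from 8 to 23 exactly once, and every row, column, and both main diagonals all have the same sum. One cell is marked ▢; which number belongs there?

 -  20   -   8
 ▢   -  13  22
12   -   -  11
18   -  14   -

17

The entries are 8 through 23, which sum to 248, so each line sums to 248/4 = 62.
Column 4 must total 62; the given cells sum to 41, so (4,4) = 21.
From anti-diagonal, 62 − (8 + 13 + 18) gives (3,2) = 23.
From row 3, 62 − (12 + 23 + 11) gives (3,3) = 16.
Using row 4: 18 + 14 + 21 + ? → (4,2) = 62 − 53 = 9.
From column 2, 62 − (20 + 23 + 9) gives (2,2) = 10.
Using column 3: 13 + 16 + 14 + ? → (1,3) = 62 − 43 = 19.
Main diagonal needs 62; the known cells sum to 47, so (1,1) = 15.
The remaining cell in row 2 is (2,1) = 62 − 45 = 17.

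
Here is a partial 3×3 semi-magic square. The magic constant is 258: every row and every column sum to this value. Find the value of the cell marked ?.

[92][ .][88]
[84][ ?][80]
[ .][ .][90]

Row 1 must total 258; the given cells sum to 180, so (1,2) = 78.
Using row 2: 84 + 80 + ? → (2,2) = 258 − 164 = 94.

94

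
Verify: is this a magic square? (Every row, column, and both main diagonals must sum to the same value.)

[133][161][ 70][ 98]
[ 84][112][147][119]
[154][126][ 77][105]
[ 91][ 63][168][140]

Row 1: 133 + 161 + 70 + 98 = 462.
Row 2: 84 + 112 + 147 + 119 = 462.
Row 3: 154 + 126 + 77 + 105 = 462.
Row 4: 91 + 63 + 168 + 140 = 462.
Column 1: 133 + 84 + 154 + 91 = 462.
Column 2: 161 + 112 + 126 + 63 = 462.
Column 3: 70 + 147 + 77 + 168 = 462.
Column 4: 98 + 119 + 105 + 140 = 462.
Main diagonal: 133 + 112 + 77 + 140 = 462.
Anti-diagonal: 98 + 147 + 126 + 91 = 462.
All lines sum to 462.

Yes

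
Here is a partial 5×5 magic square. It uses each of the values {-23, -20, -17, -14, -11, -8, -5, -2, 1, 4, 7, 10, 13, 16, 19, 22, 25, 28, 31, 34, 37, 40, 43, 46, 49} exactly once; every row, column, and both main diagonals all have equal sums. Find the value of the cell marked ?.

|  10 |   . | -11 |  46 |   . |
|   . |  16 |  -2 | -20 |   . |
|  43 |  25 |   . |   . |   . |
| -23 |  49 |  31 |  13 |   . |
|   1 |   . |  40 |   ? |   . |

22

The 25 entries sum to 325, so each line sums to 325/5 = 65.
The remaining cell in row 4 is (4,5) = 65 − 70 = -5.
From column 1, 65 − (10 + 43 + (-23) + 1) gives (2,1) = 34.
Column 3 needs 65; the known cells sum to 58, so (3,3) = 7.
Main diagonal needs 65; the known cells sum to 46, so (5,5) = 19.
From anti-diagonal, 65 − (-20 + 7 + 49 + 1) gives (1,5) = 28.
The remaining cell in row 1 is (1,2) = 65 − 73 = -8.
Row 2 needs 65; the known cells sum to 28, so (2,5) = 37.
Using column 2: -8 + 16 + 25 + 49 + ? → (5,2) = 65 − 82 = -17.
Using column 5: 28 + 37 + (-5) + 19 + ? → (3,5) = 65 − 79 = -14.
Using row 3: 43 + 25 + 7 + (-14) + ? → (3,4) = 65 − 61 = 4.
From row 5, 65 − (1 + (-17) + 40 + 19) gives (5,4) = 22.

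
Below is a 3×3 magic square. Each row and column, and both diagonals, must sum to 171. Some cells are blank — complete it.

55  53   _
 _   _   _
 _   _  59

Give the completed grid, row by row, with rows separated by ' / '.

55 53 63 / 65 57 49 / 51 61 59

From row 1, 171 − (55 + 53) gives (1,3) = 63.
Column 3 needs 171; the known cells sum to 122, so (2,3) = 49.
The remaining cell in main diagonal is (2,2) = 171 − 114 = 57.
Anti-diagonal needs 171; the known cells sum to 120, so (3,1) = 51.
Row 2: 57 + 49 + ? = 171, so (2,1) = 65.
From row 3, 171 − (51 + 59) gives (3,2) = 61.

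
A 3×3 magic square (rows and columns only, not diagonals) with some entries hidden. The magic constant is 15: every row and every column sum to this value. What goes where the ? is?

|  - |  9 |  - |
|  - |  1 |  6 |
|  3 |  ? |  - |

5

Row 2 needs 15; the known cells sum to 7, so (2,1) = 8.
From column 1, 15 − (8 + 3) gives (1,1) = 4.
From column 2, 15 − (9 + 1) gives (3,2) = 5.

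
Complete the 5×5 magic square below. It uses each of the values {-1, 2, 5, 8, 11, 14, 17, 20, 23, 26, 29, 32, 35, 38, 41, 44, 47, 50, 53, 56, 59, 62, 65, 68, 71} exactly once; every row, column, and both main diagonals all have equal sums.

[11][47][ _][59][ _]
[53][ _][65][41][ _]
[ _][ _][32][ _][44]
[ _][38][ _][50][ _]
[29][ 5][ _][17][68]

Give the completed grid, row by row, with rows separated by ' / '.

The 25 entries sum to 875, so each line sums to 875/5 = 175.
The remaining cell in row 5 is (5,3) = 175 − 119 = 56.
Column 4 needs 175; the known cells sum to 167, so (3,4) = 8.
Main diagonal needs 175; the known cells sum to 161, so (2,2) = 14.
Anti-diagonal needs 175; the known cells sum to 140, so (1,5) = 35.
Using row 1: 11 + 47 + 59 + 35 + ? → (1,3) = 175 − 152 = 23.
Using row 2: 53 + 14 + 65 + 41 + ? → (2,5) = 175 − 173 = 2.
The remaining cell in column 2 is (3,2) = 175 − 104 = 71.
Column 3 must total 175; the given cells sum to 176, so (4,3) = -1.
Column 5 must total 175; the given cells sum to 149, so (4,5) = 26.
From row 3, 175 − (71 + 32 + 8 + 44) gives (3,1) = 20.
Row 4 needs 175; the known cells sum to 113, so (4,1) = 62.

11 47 23 59 35 / 53 14 65 41 2 / 20 71 32 8 44 / 62 38 -1 50 26 / 29 5 56 17 68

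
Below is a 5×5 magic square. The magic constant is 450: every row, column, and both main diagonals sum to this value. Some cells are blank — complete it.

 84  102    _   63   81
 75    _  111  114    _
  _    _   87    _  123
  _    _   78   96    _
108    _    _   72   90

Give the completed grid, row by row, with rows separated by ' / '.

Row 1: 84 + 102 + 63 + 81 + ? = 450, so (1,3) = 120.
Column 3: 120 + 111 + 87 + 78 + ? = 450, so (5,3) = 54.
Column 4 needs 450; the known cells sum to 345, so (3,4) = 105.
Using main diagonal: 84 + 87 + 96 + 90 + ? → (2,2) = 450 − 357 = 93.
Using anti-diagonal: 81 + 114 + 87 + 108 + ? → (4,2) = 450 − 390 = 60.
Using row 2: 75 + 93 + 111 + 114 + ? → (2,5) = 450 − 393 = 57.
Using row 5: 108 + 54 + 72 + 90 + ? → (5,2) = 450 − 324 = 126.
From column 2, 450 − (102 + 93 + 60 + 126) gives (3,2) = 69.
Column 5: 81 + 57 + 123 + 90 + ? = 450, so (4,5) = 99.
Using row 3: 69 + 87 + 105 + 123 + ? → (3,1) = 450 − 384 = 66.
Row 4 must total 450; the given cells sum to 333, so (4,1) = 117.

84 102 120 63 81 / 75 93 111 114 57 / 66 69 87 105 123 / 117 60 78 96 99 / 108 126 54 72 90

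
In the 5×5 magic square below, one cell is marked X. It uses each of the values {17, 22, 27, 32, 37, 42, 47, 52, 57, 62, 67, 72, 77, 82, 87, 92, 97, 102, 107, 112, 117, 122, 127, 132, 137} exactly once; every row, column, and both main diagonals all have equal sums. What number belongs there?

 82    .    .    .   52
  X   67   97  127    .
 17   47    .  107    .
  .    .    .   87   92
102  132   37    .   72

The 25 entries sum to 1925, so each line sums to 1925/5 = 385.
Using row 5: 102 + 132 + 37 + 72 + ? → (5,4) = 385 − 343 = 42.
Column 4: 127 + 107 + 87 + 42 + ? = 385, so (1,4) = 22.
Main diagonal needs 385; the known cells sum to 308, so (3,3) = 77.
Anti-diagonal must total 385; the given cells sum to 358, so (4,2) = 27.
Row 3 must total 385; the given cells sum to 248, so (3,5) = 137.
Column 2 must total 385; the given cells sum to 273, so (1,2) = 112.
Column 5 must total 385; the given cells sum to 353, so (2,5) = 32.
From row 1, 385 − (82 + 112 + 22 + 52) gives (1,3) = 117.
From row 2, 385 − (67 + 97 + 127 + 32) gives (2,1) = 62.

62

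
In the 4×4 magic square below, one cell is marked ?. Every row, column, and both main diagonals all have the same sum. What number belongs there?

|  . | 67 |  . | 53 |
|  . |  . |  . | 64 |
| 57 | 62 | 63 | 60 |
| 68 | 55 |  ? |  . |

54

Row 3 is complete and sums to 242; that is the magic constant.
Column 2 must total 242; the given cells sum to 184, so (2,2) = 58.
Using column 4: 53 + 64 + 60 + ? → (4,4) = 242 − 177 = 65.
Main diagonal must total 242; the given cells sum to 186, so (1,1) = 56.
Using anti-diagonal: 53 + 62 + 68 + ? → (2,3) = 242 − 183 = 59.
Row 1: 56 + 67 + 53 + ? = 242, so (1,3) = 66.
Row 2 must total 242; the given cells sum to 181, so (2,1) = 61.
Using row 4: 68 + 55 + 65 + ? → (4,3) = 242 − 188 = 54.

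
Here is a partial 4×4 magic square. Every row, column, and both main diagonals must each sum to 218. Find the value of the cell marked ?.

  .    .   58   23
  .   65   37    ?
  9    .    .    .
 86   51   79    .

Row 4 must total 218; the given cells sum to 216, so (4,4) = 2.
From column 3, 218 − (58 + 37 + 79) gives (3,3) = 44.
Main diagonal: 65 + 44 + 2 + ? = 218, so (1,1) = 107.
From anti-diagonal, 218 − (23 + 37 + 86) gives (3,2) = 72.
From row 1, 218 − (107 + 58 + 23) gives (1,2) = 30.
From row 3, 218 − (9 + 72 + 44) gives (3,4) = 93.
From column 1, 218 − (107 + 9 + 86) gives (2,1) = 16.
Using column 4: 23 + 93 + 2 + ? → (2,4) = 218 − 118 = 100.

100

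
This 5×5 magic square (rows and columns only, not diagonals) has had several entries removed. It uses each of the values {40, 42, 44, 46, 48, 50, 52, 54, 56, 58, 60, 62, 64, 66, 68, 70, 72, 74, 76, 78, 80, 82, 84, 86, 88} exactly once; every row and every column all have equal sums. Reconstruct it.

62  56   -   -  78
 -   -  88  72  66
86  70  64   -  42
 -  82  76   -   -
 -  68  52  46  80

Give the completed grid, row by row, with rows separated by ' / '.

62 56 40 84 78 / 50 44 88 72 66 / 86 70 64 58 42 / 48 82 76 60 54 / 74 68 52 46 80

The 25 entries sum to 1600, so each line sums to 1600/5 = 320.
Row 3: 86 + 70 + 64 + 42 + ? = 320, so (3,4) = 58.
Row 5 needs 320; the known cells sum to 246, so (5,1) = 74.
Using column 2: 56 + 70 + 82 + 68 + ? → (2,2) = 320 − 276 = 44.
The remaining cell in column 3 is (1,3) = 320 − 280 = 40.
Column 5 needs 320; the known cells sum to 266, so (4,5) = 54.
From row 1, 320 − (62 + 56 + 40 + 78) gives (1,4) = 84.
Row 2: 44 + 88 + 72 + 66 + ? = 320, so (2,1) = 50.
Column 1 needs 320; the known cells sum to 272, so (4,1) = 48.
The remaining cell in column 4 is (4,4) = 320 − 260 = 60.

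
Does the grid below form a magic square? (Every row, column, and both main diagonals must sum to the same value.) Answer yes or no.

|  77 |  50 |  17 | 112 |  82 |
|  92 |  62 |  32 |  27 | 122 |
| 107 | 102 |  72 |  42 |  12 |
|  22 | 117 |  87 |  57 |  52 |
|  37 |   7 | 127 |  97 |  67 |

No — row 1 sums to 338 but anti-diagonal sums to 335.

Row 1: 77 + 50 + 17 + 112 + 82 = 338.
Row 2: 92 + 62 + 32 + 27 + 122 = 335.
Row 3: 107 + 102 + 72 + 42 + 12 = 335.
Row 4: 22 + 117 + 87 + 57 + 52 = 335.
Row 5: 37 + 7 + 127 + 97 + 67 = 335.
Column 1: 77 + 92 + 107 + 22 + 37 = 335.
Column 2: 50 + 62 + 102 + 117 + 7 = 338.
Column 3: 17 + 32 + 72 + 87 + 127 = 335.
Column 4: 112 + 27 + 42 + 57 + 97 = 335.
Column 5: 82 + 122 + 12 + 52 + 67 = 335.
Main diagonal: 77 + 62 + 72 + 57 + 67 = 335.
Anti-diagonal: 82 + 27 + 72 + 117 + 37 = 335.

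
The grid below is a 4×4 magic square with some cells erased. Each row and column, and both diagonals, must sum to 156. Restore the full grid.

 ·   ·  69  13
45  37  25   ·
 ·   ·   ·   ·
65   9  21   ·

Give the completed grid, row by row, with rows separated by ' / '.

17 57 69 13 / 45 37 25 49 / 29 53 41 33 / 65 9 21 61

Row 2: 45 + 37 + 25 + ? = 156, so (2,4) = 49.
Row 4 must total 156; the given cells sum to 95, so (4,4) = 61.
Using column 3: 69 + 25 + 21 + ? → (3,3) = 156 − 115 = 41.
From column 4, 156 − (13 + 49 + 61) gives (3,4) = 33.
Main diagonal must total 156; the given cells sum to 139, so (1,1) = 17.
Anti-diagonal: 13 + 25 + 65 + ? = 156, so (3,2) = 53.
Row 1: 17 + 69 + 13 + ? = 156, so (1,2) = 57.
From row 3, 156 − (53 + 41 + 33) gives (3,1) = 29.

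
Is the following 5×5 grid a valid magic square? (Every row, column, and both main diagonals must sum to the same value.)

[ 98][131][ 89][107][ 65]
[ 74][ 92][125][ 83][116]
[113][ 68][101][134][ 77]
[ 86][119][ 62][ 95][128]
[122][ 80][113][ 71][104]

Row 1: 98 + 131 + 89 + 107 + 65 = 490.
Row 2: 74 + 92 + 125 + 83 + 116 = 490.
Row 3: 113 + 68 + 101 + 134 + 77 = 493.
Row 4: 86 + 119 + 62 + 95 + 128 = 490.
Row 5: 122 + 80 + 113 + 71 + 104 = 490.
Column 1: 98 + 74 + 113 + 86 + 122 = 493.
Column 2: 131 + 92 + 68 + 119 + 80 = 490.
Column 3: 89 + 125 + 101 + 62 + 113 = 490.
Column 4: 107 + 83 + 134 + 95 + 71 = 490.
Column 5: 65 + 116 + 77 + 128 + 104 = 490.
Main diagonal: 98 + 92 + 101 + 95 + 104 = 490.
Anti-diagonal: 65 + 83 + 101 + 119 + 122 = 490.

No — row 3 sums to 493 but column 3 sums to 490.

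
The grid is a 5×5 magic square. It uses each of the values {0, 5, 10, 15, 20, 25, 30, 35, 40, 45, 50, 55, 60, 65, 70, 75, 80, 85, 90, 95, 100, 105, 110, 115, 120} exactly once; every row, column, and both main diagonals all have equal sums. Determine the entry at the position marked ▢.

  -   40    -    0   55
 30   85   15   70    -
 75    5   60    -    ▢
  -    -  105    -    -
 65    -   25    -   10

45

The 25 entries sum to 1500, so each line sums to 1500/5 = 300.
Row 2: 30 + 85 + 15 + 70 + ? = 300, so (2,5) = 100.
The remaining cell in column 3 is (1,3) = 300 − 205 = 95.
Anti-diagonal must total 300; the given cells sum to 250, so (4,2) = 50.
The remaining cell in row 1 is (1,1) = 300 − 190 = 110.
Using column 1: 110 + 30 + 75 + 65 + ? → (4,1) = 300 − 280 = 20.
From column 2, 300 − (40 + 85 + 5 + 50) gives (5,2) = 120.
From main diagonal, 300 − (110 + 85 + 60 + 10) gives (4,4) = 35.
Row 4: 20 + 50 + 105 + 35 + ? = 300, so (4,5) = 90.
Row 5 needs 300; the known cells sum to 220, so (5,4) = 80.
The remaining cell in column 4 is (3,4) = 300 − 185 = 115.
Column 5 must total 300; the given cells sum to 255, so (3,5) = 45.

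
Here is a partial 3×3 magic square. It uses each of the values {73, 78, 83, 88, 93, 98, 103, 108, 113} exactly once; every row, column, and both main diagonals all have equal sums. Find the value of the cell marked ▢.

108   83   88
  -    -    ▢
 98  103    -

The 9 entries sum to 837, so each line sums to 837/3 = 279.
Row 3 needs 279; the known cells sum to 201, so (3,3) = 78.
Column 1: 108 + 98 + ? = 279, so (2,1) = 73.
Column 2: 83 + 103 + ? = 279, so (2,2) = 93.
The remaining cell in column 3 is (2,3) = 279 − 166 = 113.

113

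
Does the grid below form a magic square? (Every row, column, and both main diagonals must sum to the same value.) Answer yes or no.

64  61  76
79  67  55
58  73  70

Row 1: 64 + 61 + 76 = 201.
Row 2: 79 + 67 + 55 = 201.
Row 3: 58 + 73 + 70 = 201.
Column 1: 64 + 79 + 58 = 201.
Column 2: 61 + 67 + 73 = 201.
Column 3: 76 + 55 + 70 = 201.
Main diagonal: 64 + 67 + 70 = 201.
Anti-diagonal: 76 + 67 + 58 = 201.
All lines sum to 201.

Yes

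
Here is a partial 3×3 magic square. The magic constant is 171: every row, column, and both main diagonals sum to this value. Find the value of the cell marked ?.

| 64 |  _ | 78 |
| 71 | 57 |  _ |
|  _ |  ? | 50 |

Using row 1: 64 + 78 + ? → (1,2) = 171 − 142 = 29.
The remaining cell in row 2 is (2,3) = 171 − 128 = 43.
The remaining cell in column 1 is (3,1) = 171 − 135 = 36.
Using column 2: 29 + 57 + ? → (3,2) = 171 − 86 = 85.

85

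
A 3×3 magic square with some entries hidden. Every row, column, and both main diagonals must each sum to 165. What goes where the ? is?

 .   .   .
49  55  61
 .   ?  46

67

Column 3 needs 165; the known cells sum to 107, so (1,3) = 58.
Main diagonal: 55 + 46 + ? = 165, so (1,1) = 64.
From anti-diagonal, 165 − (58 + 55) gives (3,1) = 52.
Row 1 must total 165; the given cells sum to 122, so (1,2) = 43.
Row 3 needs 165; the known cells sum to 98, so (3,2) = 67.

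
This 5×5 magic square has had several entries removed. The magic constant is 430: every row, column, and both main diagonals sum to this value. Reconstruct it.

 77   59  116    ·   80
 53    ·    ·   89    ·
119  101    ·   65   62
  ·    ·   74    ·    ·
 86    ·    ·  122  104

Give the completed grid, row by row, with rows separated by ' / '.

Row 1: 77 + 59 + 116 + 80 + ? = 430, so (1,4) = 98.
The remaining cell in row 3 is (3,3) = 430 − 347 = 83.
Using column 1: 77 + 53 + 119 + 86 + ? → (4,1) = 430 − 335 = 95.
From column 4, 430 − (98 + 89 + 65 + 122) gives (4,4) = 56.
Main diagonal must total 430; the given cells sum to 320, so (2,2) = 110.
Anti-diagonal needs 430; the known cells sum to 338, so (4,2) = 92.
From row 4, 430 − (95 + 92 + 74 + 56) gives (4,5) = 113.
Column 2 must total 430; the given cells sum to 362, so (5,2) = 68.
Using column 5: 80 + 62 + 113 + 104 + ? → (2,5) = 430 − 359 = 71.
Row 2 must total 430; the given cells sum to 323, so (2,3) = 107.
Using row 5: 86 + 68 + 122 + 104 + ? → (5,3) = 430 − 380 = 50.

77 59 116 98 80 / 53 110 107 89 71 / 119 101 83 65 62 / 95 92 74 56 113 / 86 68 50 122 104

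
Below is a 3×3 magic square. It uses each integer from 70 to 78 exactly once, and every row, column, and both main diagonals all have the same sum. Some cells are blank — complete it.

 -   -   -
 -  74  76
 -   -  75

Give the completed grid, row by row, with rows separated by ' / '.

73 78 71 / 72 74 76 / 77 70 75

The entries are 70 through 78, which sum to 666, so each line sums to 666/3 = 222.
The remaining cell in row 2 is (2,1) = 222 − 150 = 72.
Column 3 must total 222; the given cells sum to 151, so (1,3) = 71.
Main diagonal: 74 + 75 + ? = 222, so (1,1) = 73.
Anti-diagonal must total 222; the given cells sum to 145, so (3,1) = 77.
Row 1 needs 222; the known cells sum to 144, so (1,2) = 78.
The remaining cell in row 3 is (3,2) = 222 − 152 = 70.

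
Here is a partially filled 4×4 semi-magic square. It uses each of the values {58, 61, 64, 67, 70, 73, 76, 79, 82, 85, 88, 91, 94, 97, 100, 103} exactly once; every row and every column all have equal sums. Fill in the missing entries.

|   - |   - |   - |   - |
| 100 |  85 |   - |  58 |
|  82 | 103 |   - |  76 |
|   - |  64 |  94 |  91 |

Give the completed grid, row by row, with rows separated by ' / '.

67 70 88 97 / 100 85 79 58 / 82 103 61 76 / 73 64 94 91

The 16 entries sum to 1288, so each line sums to 1288/4 = 322.
Using row 2: 100 + 85 + 58 + ? → (2,3) = 322 − 243 = 79.
Row 3 needs 322; the known cells sum to 261, so (3,3) = 61.
Using row 4: 64 + 94 + 91 + ? → (4,1) = 322 − 249 = 73.
From column 1, 322 − (100 + 82 + 73) gives (1,1) = 67.
From column 2, 322 − (85 + 103 + 64) gives (1,2) = 70.
Column 3: 79 + 61 + 94 + ? = 322, so (1,3) = 88.
Column 4 needs 322; the known cells sum to 225, so (1,4) = 97.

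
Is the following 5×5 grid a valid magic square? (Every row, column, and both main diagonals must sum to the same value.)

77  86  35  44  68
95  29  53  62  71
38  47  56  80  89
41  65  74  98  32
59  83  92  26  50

Yes

Row 1: 77 + 86 + 35 + 44 + 68 = 310.
Row 2: 95 + 29 + 53 + 62 + 71 = 310.
Row 3: 38 + 47 + 56 + 80 + 89 = 310.
Row 4: 41 + 65 + 74 + 98 + 32 = 310.
Row 5: 59 + 83 + 92 + 26 + 50 = 310.
Column 1: 77 + 95 + 38 + 41 + 59 = 310.
Column 2: 86 + 29 + 47 + 65 + 83 = 310.
Column 3: 35 + 53 + 56 + 74 + 92 = 310.
Column 4: 44 + 62 + 80 + 98 + 26 = 310.
Column 5: 68 + 71 + 89 + 32 + 50 = 310.
Main diagonal: 77 + 29 + 56 + 98 + 50 = 310.
Anti-diagonal: 68 + 62 + 56 + 65 + 59 = 310.
All lines sum to 310.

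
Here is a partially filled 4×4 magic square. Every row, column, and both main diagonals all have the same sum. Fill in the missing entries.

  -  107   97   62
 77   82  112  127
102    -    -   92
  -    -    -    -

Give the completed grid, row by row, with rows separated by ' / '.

Row 2 is already complete: 77 + 82 + 112 + 127 = 398, so that is the magic constant.
The remaining cell in row 1 is (1,1) = 398 − 266 = 132.
Using column 1: 132 + 77 + 102 + ? → (4,1) = 398 − 311 = 87.
From column 4, 398 − (62 + 127 + 92) gives (4,4) = 117.
From main diagonal, 398 − (132 + 82 + 117) gives (3,3) = 67.
Anti-diagonal must total 398; the given cells sum to 261, so (3,2) = 137.
The remaining cell in column 2 is (4,2) = 398 − 326 = 72.
Column 3 must total 398; the given cells sum to 276, so (4,3) = 122.

132 107 97 62 / 77 82 112 127 / 102 137 67 92 / 87 72 122 117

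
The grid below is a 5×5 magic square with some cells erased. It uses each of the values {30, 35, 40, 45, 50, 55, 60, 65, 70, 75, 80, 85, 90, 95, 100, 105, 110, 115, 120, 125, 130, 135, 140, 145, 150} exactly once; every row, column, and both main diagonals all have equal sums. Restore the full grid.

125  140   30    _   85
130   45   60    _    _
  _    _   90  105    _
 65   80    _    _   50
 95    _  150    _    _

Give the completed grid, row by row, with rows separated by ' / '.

The 25 entries sum to 2250, so each line sums to 2250/5 = 450.
Row 1: 125 + 140 + 30 + 85 + ? = 450, so (1,4) = 70.
Column 1: 125 + 130 + 65 + 95 + ? = 450, so (3,1) = 35.
Using column 3: 30 + 60 + 90 + 150 + ? → (4,3) = 450 − 330 = 120.
Using anti-diagonal: 85 + 90 + 80 + 95 + ? → (2,4) = 450 − 350 = 100.
Row 2 must total 450; the given cells sum to 335, so (2,5) = 115.
Using row 4: 65 + 80 + 120 + 50 + ? → (4,4) = 450 − 315 = 135.
Using column 4: 70 + 100 + 105 + 135 + ? → (5,4) = 450 − 410 = 40.
Main diagonal needs 450; the known cells sum to 395, so (5,5) = 55.
Row 5 must total 450; the given cells sum to 340, so (5,2) = 110.
The remaining cell in column 2 is (3,2) = 450 − 375 = 75.
Column 5 needs 450; the known cells sum to 305, so (3,5) = 145.

125 140 30 70 85 / 130 45 60 100 115 / 35 75 90 105 145 / 65 80 120 135 50 / 95 110 150 40 55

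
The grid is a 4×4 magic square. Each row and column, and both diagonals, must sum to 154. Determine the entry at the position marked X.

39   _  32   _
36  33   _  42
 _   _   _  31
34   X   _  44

Row 2 needs 154; the known cells sum to 111, so (2,3) = 43.
Column 1: 39 + 36 + 34 + ? = 154, so (3,1) = 45.
From column 4, 154 − (42 + 31 + 44) gives (1,4) = 37.
Main diagonal: 39 + 33 + 44 + ? = 154, so (3,3) = 38.
Using anti-diagonal: 37 + 43 + 34 + ? → (3,2) = 154 − 114 = 40.
The remaining cell in row 1 is (1,2) = 154 − 108 = 46.
Column 2: 46 + 33 + 40 + ? = 154, so (4,2) = 35.

35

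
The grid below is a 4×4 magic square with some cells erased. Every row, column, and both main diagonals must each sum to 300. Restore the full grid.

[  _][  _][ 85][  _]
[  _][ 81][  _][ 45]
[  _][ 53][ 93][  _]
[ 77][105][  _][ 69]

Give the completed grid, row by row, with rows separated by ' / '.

Row 4: 77 + 105 + 69 + ? = 300, so (4,3) = 49.
Column 2: 81 + 53 + 105 + ? = 300, so (1,2) = 61.
Column 3 needs 300; the known cells sum to 227, so (2,3) = 73.
From main diagonal, 300 − (81 + 93 + 69) gives (1,1) = 57.
From anti-diagonal, 300 − (73 + 53 + 77) gives (1,4) = 97.
From row 2, 300 − (81 + 73 + 45) gives (2,1) = 101.
Column 1 must total 300; the given cells sum to 235, so (3,1) = 65.
Column 4 needs 300; the known cells sum to 211, so (3,4) = 89.

57 61 85 97 / 101 81 73 45 / 65 53 93 89 / 77 105 49 69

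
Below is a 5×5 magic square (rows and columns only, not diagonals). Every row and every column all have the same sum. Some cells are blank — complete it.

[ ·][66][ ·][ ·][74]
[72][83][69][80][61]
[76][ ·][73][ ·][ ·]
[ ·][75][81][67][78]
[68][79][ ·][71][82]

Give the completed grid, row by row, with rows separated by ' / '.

Row 2 is already complete: 72 + 83 + 69 + 80 + 61 = 365, so that is the magic constant.
Row 4: 75 + 81 + 67 + 78 + ? = 365, so (4,1) = 64.
Row 5 needs 365; the known cells sum to 300, so (5,3) = 65.
From column 1, 365 − (72 + 76 + 64 + 68) gives (1,1) = 85.
Using column 2: 66 + 83 + 75 + 79 + ? → (3,2) = 365 − 303 = 62.
Column 3 must total 365; the given cells sum to 288, so (1,3) = 77.
Column 5: 74 + 61 + 78 + 82 + ? = 365, so (3,5) = 70.
Row 1: 85 + 66 + 77 + 74 + ? = 365, so (1,4) = 63.
Row 3 must total 365; the given cells sum to 281, so (3,4) = 84.

85 66 77 63 74 / 72 83 69 80 61 / 76 62 73 84 70 / 64 75 81 67 78 / 68 79 65 71 82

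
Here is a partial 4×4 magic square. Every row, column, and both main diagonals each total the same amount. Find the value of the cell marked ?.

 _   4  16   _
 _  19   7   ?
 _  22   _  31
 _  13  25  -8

34

Column 2 is complete and sums to 58; that is the magic constant.
Row 4 must total 58; the given cells sum to 30, so (4,1) = 28.
From column 3, 58 − (16 + 7 + 25) gives (3,3) = 10.
Main diagonal needs 58; the known cells sum to 21, so (1,1) = 37.
From anti-diagonal, 58 − (7 + 22 + 28) gives (1,4) = 1.
From row 3, 58 − (22 + 10 + 31) gives (3,1) = -5.
Column 1 must total 58; the given cells sum to 60, so (2,1) = -2.
Column 4 must total 58; the given cells sum to 24, so (2,4) = 34.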